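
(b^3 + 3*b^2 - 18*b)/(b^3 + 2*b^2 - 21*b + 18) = b/(b - 1)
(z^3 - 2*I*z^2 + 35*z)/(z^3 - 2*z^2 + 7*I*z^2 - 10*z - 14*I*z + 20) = z*(z - 7*I)/(z^2 + 2*z*(-1 + I) - 4*I)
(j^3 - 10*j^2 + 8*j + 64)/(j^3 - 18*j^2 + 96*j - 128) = (j^2 - 2*j - 8)/(j^2 - 10*j + 16)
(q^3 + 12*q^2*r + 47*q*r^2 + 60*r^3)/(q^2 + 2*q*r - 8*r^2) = (q^2 + 8*q*r + 15*r^2)/(q - 2*r)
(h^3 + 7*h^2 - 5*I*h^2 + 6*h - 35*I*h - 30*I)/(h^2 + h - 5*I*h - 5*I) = h + 6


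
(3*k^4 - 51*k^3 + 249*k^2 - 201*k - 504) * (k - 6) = 3*k^5 - 69*k^4 + 555*k^3 - 1695*k^2 + 702*k + 3024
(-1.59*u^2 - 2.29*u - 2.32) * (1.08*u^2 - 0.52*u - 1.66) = -1.7172*u^4 - 1.6464*u^3 + 1.3246*u^2 + 5.0078*u + 3.8512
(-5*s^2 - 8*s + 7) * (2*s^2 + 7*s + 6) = -10*s^4 - 51*s^3 - 72*s^2 + s + 42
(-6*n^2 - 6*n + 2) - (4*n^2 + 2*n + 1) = -10*n^2 - 8*n + 1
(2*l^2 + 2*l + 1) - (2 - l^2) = 3*l^2 + 2*l - 1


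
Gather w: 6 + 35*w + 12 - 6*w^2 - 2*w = -6*w^2 + 33*w + 18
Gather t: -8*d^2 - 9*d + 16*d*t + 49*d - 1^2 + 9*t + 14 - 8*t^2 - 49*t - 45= -8*d^2 + 40*d - 8*t^2 + t*(16*d - 40) - 32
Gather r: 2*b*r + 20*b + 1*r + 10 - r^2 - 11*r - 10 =20*b - r^2 + r*(2*b - 10)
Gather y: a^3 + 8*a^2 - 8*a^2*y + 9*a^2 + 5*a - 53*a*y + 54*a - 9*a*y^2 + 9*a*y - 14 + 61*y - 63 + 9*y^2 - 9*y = a^3 + 17*a^2 + 59*a + y^2*(9 - 9*a) + y*(-8*a^2 - 44*a + 52) - 77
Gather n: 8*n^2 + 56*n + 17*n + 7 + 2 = 8*n^2 + 73*n + 9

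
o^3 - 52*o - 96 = (o - 8)*(o + 2)*(o + 6)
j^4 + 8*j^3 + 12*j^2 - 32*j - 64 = (j - 2)*(j + 2)*(j + 4)^2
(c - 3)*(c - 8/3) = c^2 - 17*c/3 + 8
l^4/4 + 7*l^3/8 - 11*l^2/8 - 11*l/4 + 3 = (l/4 + 1)*(l - 3/2)*(l - 1)*(l + 2)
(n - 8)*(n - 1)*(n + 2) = n^3 - 7*n^2 - 10*n + 16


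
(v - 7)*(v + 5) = v^2 - 2*v - 35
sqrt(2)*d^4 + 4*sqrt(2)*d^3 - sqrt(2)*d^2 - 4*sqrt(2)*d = d*(d - 1)*(d + 4)*(sqrt(2)*d + sqrt(2))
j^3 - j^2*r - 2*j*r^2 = j*(j - 2*r)*(j + r)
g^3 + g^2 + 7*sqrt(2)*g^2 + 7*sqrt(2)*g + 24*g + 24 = (g + 1)*(g + 3*sqrt(2))*(g + 4*sqrt(2))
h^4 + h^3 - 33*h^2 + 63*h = h*(h - 3)^2*(h + 7)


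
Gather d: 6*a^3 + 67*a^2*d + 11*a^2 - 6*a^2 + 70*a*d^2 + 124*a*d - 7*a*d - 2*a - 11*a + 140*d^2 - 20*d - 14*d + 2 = 6*a^3 + 5*a^2 - 13*a + d^2*(70*a + 140) + d*(67*a^2 + 117*a - 34) + 2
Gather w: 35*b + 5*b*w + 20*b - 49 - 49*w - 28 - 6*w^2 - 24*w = 55*b - 6*w^2 + w*(5*b - 73) - 77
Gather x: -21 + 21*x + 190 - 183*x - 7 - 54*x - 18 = 144 - 216*x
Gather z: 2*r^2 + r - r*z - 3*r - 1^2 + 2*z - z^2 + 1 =2*r^2 - 2*r - z^2 + z*(2 - r)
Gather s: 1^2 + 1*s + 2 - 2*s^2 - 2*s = -2*s^2 - s + 3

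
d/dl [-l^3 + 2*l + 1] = 2 - 3*l^2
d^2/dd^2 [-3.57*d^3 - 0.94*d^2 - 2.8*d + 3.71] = -21.42*d - 1.88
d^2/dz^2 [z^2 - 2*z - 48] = 2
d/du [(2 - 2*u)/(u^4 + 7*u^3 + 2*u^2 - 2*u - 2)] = 2*(3*u^4 + 10*u^3 - 19*u^2 - 4*u + 4)/(u^8 + 14*u^7 + 53*u^6 + 24*u^5 - 28*u^4 - 36*u^3 - 4*u^2 + 8*u + 4)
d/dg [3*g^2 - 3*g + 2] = 6*g - 3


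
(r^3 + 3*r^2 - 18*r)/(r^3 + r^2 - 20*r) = (r^2 + 3*r - 18)/(r^2 + r - 20)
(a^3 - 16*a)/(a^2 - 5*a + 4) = a*(a + 4)/(a - 1)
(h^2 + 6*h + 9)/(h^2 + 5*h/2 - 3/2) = 2*(h + 3)/(2*h - 1)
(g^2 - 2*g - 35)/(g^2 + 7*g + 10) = (g - 7)/(g + 2)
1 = 1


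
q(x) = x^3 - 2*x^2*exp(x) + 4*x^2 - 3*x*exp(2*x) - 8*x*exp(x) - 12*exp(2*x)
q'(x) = -2*x^2*exp(x) + 3*x^2 - 6*x*exp(2*x) - 12*x*exp(x) + 8*x - 27*exp(2*x) - 8*exp(x)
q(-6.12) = -79.46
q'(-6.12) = 63.38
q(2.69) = -4837.45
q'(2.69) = -10125.70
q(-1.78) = 8.18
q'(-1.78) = -4.01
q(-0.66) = 1.06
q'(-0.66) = -10.62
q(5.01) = -620710.03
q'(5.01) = -1299841.17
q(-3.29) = 7.86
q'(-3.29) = 6.51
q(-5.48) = -44.51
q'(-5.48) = 46.24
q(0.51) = -44.01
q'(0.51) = -102.88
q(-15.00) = -2475.00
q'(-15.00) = 555.00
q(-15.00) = -2475.00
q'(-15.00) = 555.00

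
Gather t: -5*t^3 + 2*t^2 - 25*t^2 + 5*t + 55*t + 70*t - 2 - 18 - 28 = -5*t^3 - 23*t^2 + 130*t - 48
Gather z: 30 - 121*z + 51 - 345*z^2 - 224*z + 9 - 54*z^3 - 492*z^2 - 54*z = -54*z^3 - 837*z^2 - 399*z + 90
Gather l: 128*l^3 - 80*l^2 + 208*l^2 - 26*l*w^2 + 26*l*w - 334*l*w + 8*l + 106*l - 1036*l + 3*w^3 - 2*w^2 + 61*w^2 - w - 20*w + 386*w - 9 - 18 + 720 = 128*l^3 + 128*l^2 + l*(-26*w^2 - 308*w - 922) + 3*w^3 + 59*w^2 + 365*w + 693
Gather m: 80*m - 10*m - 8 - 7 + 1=70*m - 14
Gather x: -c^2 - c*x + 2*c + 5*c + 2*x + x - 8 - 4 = -c^2 + 7*c + x*(3 - c) - 12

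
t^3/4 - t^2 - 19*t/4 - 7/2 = (t/4 + 1/4)*(t - 7)*(t + 2)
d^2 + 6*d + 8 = (d + 2)*(d + 4)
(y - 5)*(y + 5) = y^2 - 25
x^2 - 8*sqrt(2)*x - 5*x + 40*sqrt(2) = (x - 5)*(x - 8*sqrt(2))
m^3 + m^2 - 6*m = m*(m - 2)*(m + 3)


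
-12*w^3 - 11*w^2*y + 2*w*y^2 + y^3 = (-3*w + y)*(w + y)*(4*w + y)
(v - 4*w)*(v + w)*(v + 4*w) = v^3 + v^2*w - 16*v*w^2 - 16*w^3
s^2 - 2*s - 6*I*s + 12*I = (s - 2)*(s - 6*I)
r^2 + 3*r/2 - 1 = (r - 1/2)*(r + 2)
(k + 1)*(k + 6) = k^2 + 7*k + 6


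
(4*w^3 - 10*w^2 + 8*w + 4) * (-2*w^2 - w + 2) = -8*w^5 + 16*w^4 + 2*w^3 - 36*w^2 + 12*w + 8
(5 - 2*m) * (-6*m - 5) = 12*m^2 - 20*m - 25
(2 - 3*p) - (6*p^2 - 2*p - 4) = -6*p^2 - p + 6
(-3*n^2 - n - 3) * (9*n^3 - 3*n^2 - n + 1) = -27*n^5 - 21*n^3 + 7*n^2 + 2*n - 3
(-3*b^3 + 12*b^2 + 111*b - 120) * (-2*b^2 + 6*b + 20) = 6*b^5 - 42*b^4 - 210*b^3 + 1146*b^2 + 1500*b - 2400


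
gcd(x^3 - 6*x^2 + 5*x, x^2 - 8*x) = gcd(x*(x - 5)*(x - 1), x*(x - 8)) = x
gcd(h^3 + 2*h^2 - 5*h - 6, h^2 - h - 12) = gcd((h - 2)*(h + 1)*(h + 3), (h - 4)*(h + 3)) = h + 3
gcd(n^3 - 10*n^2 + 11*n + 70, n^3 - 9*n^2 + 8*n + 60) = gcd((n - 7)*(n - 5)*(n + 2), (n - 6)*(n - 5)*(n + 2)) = n^2 - 3*n - 10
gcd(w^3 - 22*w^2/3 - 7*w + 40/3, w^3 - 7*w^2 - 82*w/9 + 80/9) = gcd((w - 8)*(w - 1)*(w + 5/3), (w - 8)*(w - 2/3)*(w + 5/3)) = w^2 - 19*w/3 - 40/3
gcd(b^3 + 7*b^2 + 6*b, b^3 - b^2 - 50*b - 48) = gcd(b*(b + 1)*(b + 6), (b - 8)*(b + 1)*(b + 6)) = b^2 + 7*b + 6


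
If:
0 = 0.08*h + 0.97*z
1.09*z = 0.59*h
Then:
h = 0.00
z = 0.00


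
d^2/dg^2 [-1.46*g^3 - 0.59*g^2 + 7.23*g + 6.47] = -8.76*g - 1.18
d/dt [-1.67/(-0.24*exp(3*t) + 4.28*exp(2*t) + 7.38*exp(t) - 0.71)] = (-1.2024*exp(2*t) + 14.2952*exp(t) + 12.3246)*exp(t)/(0.24*exp(3*t) - 4.28*exp(2*t) - 7.38*exp(t) + 0.71)^2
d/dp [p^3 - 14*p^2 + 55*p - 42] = 3*p^2 - 28*p + 55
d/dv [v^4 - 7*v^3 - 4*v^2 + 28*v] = 4*v^3 - 21*v^2 - 8*v + 28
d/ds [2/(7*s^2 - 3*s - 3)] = 2*(3 - 14*s)/(-7*s^2 + 3*s + 3)^2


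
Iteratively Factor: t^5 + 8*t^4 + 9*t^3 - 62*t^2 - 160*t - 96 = (t + 2)*(t^4 + 6*t^3 - 3*t^2 - 56*t - 48) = (t + 2)*(t + 4)*(t^3 + 2*t^2 - 11*t - 12) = (t - 3)*(t + 2)*(t + 4)*(t^2 + 5*t + 4) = (t - 3)*(t + 1)*(t + 2)*(t + 4)*(t + 4)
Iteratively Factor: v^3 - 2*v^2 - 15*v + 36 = (v + 4)*(v^2 - 6*v + 9) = (v - 3)*(v + 4)*(v - 3)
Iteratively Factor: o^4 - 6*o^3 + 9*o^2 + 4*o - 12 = (o - 2)*(o^3 - 4*o^2 + o + 6) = (o - 3)*(o - 2)*(o^2 - o - 2) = (o - 3)*(o - 2)*(o + 1)*(o - 2)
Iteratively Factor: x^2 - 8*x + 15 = (x - 3)*(x - 5)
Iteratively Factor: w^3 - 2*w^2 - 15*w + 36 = (w - 3)*(w^2 + w - 12) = (w - 3)*(w + 4)*(w - 3)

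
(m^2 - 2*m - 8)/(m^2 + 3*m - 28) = (m + 2)/(m + 7)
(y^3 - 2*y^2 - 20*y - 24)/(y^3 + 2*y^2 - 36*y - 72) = (y + 2)/(y + 6)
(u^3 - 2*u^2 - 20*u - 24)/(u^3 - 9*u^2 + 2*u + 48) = (u^2 - 4*u - 12)/(u^2 - 11*u + 24)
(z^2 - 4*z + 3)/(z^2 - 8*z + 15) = (z - 1)/(z - 5)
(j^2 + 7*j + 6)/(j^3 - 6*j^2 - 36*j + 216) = (j + 1)/(j^2 - 12*j + 36)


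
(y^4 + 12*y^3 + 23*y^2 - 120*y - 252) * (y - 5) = y^5 + 7*y^4 - 37*y^3 - 235*y^2 + 348*y + 1260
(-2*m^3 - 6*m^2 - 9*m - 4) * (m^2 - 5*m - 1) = -2*m^5 + 4*m^4 + 23*m^3 + 47*m^2 + 29*m + 4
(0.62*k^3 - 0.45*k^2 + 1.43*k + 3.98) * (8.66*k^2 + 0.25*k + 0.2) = 5.3692*k^5 - 3.742*k^4 + 12.3953*k^3 + 34.7343*k^2 + 1.281*k + 0.796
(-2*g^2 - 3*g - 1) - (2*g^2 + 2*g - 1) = -4*g^2 - 5*g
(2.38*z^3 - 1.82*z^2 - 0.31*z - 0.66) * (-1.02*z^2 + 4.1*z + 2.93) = -2.4276*z^5 + 11.6144*z^4 - 0.1724*z^3 - 5.9304*z^2 - 3.6143*z - 1.9338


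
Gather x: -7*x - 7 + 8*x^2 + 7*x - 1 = 8*x^2 - 8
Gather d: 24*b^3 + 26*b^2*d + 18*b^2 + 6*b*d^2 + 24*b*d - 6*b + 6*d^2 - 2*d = 24*b^3 + 18*b^2 - 6*b + d^2*(6*b + 6) + d*(26*b^2 + 24*b - 2)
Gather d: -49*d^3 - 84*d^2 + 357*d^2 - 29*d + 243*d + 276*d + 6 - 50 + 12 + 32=-49*d^3 + 273*d^2 + 490*d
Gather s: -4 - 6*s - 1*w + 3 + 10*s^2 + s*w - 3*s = 10*s^2 + s*(w - 9) - w - 1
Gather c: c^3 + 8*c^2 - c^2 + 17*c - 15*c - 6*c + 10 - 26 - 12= c^3 + 7*c^2 - 4*c - 28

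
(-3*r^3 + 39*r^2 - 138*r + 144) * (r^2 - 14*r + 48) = -3*r^5 + 81*r^4 - 828*r^3 + 3948*r^2 - 8640*r + 6912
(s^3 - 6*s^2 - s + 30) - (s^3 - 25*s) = -6*s^2 + 24*s + 30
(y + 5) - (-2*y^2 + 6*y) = 2*y^2 - 5*y + 5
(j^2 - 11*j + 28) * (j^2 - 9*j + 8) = j^4 - 20*j^3 + 135*j^2 - 340*j + 224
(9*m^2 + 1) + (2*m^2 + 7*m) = 11*m^2 + 7*m + 1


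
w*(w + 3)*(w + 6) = w^3 + 9*w^2 + 18*w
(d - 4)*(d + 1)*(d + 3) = d^3 - 13*d - 12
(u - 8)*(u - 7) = u^2 - 15*u + 56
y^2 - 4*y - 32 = (y - 8)*(y + 4)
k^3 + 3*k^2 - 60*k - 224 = (k - 8)*(k + 4)*(k + 7)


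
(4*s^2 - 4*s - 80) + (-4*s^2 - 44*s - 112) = -48*s - 192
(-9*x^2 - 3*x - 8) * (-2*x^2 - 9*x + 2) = 18*x^4 + 87*x^3 + 25*x^2 + 66*x - 16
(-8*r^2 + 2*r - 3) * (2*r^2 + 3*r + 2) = -16*r^4 - 20*r^3 - 16*r^2 - 5*r - 6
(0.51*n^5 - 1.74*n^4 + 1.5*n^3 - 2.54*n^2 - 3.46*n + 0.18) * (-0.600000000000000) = -0.306*n^5 + 1.044*n^4 - 0.9*n^3 + 1.524*n^2 + 2.076*n - 0.108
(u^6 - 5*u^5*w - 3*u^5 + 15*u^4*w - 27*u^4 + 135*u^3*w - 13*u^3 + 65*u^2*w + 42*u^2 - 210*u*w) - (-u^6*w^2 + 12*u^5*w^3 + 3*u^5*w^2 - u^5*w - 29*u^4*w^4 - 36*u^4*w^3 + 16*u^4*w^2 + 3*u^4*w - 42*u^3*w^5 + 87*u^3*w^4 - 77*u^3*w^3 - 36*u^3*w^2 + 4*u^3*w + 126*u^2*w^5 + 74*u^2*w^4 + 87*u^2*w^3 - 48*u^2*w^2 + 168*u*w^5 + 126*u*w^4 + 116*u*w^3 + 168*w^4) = u^6*w^2 + u^6 - 12*u^5*w^3 - 3*u^5*w^2 - 4*u^5*w - 3*u^5 + 29*u^4*w^4 + 36*u^4*w^3 - 16*u^4*w^2 + 12*u^4*w - 27*u^4 + 42*u^3*w^5 - 87*u^3*w^4 + 77*u^3*w^3 + 36*u^3*w^2 + 131*u^3*w - 13*u^3 - 126*u^2*w^5 - 74*u^2*w^4 - 87*u^2*w^3 + 48*u^2*w^2 + 65*u^2*w + 42*u^2 - 168*u*w^5 - 126*u*w^4 - 116*u*w^3 - 210*u*w - 168*w^4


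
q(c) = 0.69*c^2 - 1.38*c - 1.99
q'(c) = 1.38*c - 1.38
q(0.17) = -2.20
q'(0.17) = -1.15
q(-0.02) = -1.96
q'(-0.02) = -1.41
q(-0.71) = -0.66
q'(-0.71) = -2.36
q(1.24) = -2.64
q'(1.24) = 0.33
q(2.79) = -0.47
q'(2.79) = 2.47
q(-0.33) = -1.46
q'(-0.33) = -1.84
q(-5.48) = 26.29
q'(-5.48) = -8.94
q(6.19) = 15.91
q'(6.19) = 7.16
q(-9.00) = 66.32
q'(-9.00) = -13.80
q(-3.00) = 8.36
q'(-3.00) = -5.52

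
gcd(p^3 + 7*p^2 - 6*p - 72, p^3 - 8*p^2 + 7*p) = 1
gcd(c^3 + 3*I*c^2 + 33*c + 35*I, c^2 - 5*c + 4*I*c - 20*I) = 1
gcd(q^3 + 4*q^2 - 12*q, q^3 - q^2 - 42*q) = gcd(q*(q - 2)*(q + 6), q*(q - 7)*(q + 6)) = q^2 + 6*q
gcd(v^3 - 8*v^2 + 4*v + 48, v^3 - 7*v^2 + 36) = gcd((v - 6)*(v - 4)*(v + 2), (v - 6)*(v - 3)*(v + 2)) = v^2 - 4*v - 12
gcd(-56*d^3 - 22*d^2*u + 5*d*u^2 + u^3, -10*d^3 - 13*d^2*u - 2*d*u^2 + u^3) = 2*d + u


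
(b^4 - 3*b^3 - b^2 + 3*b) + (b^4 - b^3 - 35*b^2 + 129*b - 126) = 2*b^4 - 4*b^3 - 36*b^2 + 132*b - 126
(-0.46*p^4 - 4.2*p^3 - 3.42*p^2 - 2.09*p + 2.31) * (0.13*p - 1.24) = -0.0598*p^5 + 0.0244*p^4 + 4.7634*p^3 + 3.9691*p^2 + 2.8919*p - 2.8644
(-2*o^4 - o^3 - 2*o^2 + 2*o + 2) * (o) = -2*o^5 - o^4 - 2*o^3 + 2*o^2 + 2*o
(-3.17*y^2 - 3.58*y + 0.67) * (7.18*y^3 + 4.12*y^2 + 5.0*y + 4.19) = -22.7606*y^5 - 38.7648*y^4 - 25.789*y^3 - 28.4219*y^2 - 11.6502*y + 2.8073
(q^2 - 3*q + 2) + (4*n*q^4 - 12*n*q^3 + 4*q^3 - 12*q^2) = 4*n*q^4 - 12*n*q^3 + 4*q^3 - 11*q^2 - 3*q + 2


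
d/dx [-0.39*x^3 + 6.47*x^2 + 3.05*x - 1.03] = -1.17*x^2 + 12.94*x + 3.05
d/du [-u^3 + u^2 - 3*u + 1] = -3*u^2 + 2*u - 3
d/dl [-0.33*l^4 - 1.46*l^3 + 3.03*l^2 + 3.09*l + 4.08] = -1.32*l^3 - 4.38*l^2 + 6.06*l + 3.09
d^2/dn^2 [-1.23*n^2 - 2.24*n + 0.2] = -2.46000000000000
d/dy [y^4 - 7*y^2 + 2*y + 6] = 4*y^3 - 14*y + 2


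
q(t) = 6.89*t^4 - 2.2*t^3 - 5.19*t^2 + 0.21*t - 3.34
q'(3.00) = 653.79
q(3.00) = 449.27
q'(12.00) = 46548.93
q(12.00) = 138321.26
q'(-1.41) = -75.53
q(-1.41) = 19.45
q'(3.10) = 725.65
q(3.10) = 518.20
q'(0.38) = -3.18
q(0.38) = -3.99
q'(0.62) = -2.19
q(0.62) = -4.71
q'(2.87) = 567.57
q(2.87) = 369.97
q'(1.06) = 14.62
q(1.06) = -2.87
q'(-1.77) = -154.92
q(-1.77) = 59.85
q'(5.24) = 3729.87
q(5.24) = 4733.23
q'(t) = 27.56*t^3 - 6.6*t^2 - 10.38*t + 0.21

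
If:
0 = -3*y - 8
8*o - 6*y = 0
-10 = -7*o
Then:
No Solution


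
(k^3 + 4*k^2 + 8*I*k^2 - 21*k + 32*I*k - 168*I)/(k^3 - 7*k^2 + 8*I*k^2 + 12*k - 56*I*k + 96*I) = (k + 7)/(k - 4)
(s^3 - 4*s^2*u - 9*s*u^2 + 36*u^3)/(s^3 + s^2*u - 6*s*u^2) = (s^2 - 7*s*u + 12*u^2)/(s*(s - 2*u))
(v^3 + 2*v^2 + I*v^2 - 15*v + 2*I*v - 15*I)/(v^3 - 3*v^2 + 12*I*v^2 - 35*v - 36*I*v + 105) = (v^2 + v*(5 + I) + 5*I)/(v^2 + 12*I*v - 35)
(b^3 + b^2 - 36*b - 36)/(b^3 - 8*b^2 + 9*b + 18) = (b + 6)/(b - 3)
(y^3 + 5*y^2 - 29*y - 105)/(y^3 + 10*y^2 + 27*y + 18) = (y^2 + 2*y - 35)/(y^2 + 7*y + 6)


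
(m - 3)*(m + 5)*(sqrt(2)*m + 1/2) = sqrt(2)*m^3 + m^2/2 + 2*sqrt(2)*m^2 - 15*sqrt(2)*m + m - 15/2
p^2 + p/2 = p*(p + 1/2)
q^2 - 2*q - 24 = (q - 6)*(q + 4)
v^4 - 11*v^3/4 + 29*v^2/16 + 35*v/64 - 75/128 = (v - 5/4)^2*(v - 3/4)*(v + 1/2)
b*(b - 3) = b^2 - 3*b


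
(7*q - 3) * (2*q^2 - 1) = 14*q^3 - 6*q^2 - 7*q + 3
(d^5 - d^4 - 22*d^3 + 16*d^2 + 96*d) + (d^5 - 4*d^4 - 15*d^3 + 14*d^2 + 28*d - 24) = 2*d^5 - 5*d^4 - 37*d^3 + 30*d^2 + 124*d - 24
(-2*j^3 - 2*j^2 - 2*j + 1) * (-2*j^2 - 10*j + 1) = 4*j^5 + 24*j^4 + 22*j^3 + 16*j^2 - 12*j + 1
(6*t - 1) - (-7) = 6*t + 6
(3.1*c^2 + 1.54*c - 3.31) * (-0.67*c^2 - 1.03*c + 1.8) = -2.077*c^4 - 4.2248*c^3 + 6.2115*c^2 + 6.1813*c - 5.958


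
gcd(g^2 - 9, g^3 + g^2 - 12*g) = g - 3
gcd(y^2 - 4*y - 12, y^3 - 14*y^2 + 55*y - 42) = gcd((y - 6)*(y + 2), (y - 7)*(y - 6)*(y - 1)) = y - 6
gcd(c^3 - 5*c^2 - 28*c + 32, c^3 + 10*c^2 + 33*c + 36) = c + 4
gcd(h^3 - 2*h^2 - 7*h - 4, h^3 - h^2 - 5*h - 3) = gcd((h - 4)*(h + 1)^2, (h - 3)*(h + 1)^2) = h^2 + 2*h + 1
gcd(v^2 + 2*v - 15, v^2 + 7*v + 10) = v + 5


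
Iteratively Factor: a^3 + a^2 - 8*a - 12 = (a + 2)*(a^2 - a - 6) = (a + 2)^2*(a - 3)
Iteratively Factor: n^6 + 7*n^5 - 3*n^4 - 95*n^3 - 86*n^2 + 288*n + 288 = (n + 3)*(n^5 + 4*n^4 - 15*n^3 - 50*n^2 + 64*n + 96) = (n + 1)*(n + 3)*(n^4 + 3*n^3 - 18*n^2 - 32*n + 96) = (n - 3)*(n + 1)*(n + 3)*(n^3 + 6*n^2 - 32) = (n - 3)*(n + 1)*(n + 3)*(n + 4)*(n^2 + 2*n - 8) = (n - 3)*(n + 1)*(n + 3)*(n + 4)^2*(n - 2)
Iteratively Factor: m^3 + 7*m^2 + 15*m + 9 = (m + 3)*(m^2 + 4*m + 3) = (m + 1)*(m + 3)*(m + 3)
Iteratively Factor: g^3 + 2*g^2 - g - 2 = (g - 1)*(g^2 + 3*g + 2) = (g - 1)*(g + 1)*(g + 2)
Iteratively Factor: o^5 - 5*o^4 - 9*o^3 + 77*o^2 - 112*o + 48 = (o - 4)*(o^4 - o^3 - 13*o^2 + 25*o - 12) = (o - 4)*(o - 1)*(o^3 - 13*o + 12) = (o - 4)*(o - 1)*(o + 4)*(o^2 - 4*o + 3) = (o - 4)*(o - 3)*(o - 1)*(o + 4)*(o - 1)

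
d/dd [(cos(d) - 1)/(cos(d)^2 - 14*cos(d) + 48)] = (cos(d)^2 - 2*cos(d) - 34)*sin(d)/(cos(d)^2 - 14*cos(d) + 48)^2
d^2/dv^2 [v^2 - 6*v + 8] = 2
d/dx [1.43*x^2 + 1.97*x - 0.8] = 2.86*x + 1.97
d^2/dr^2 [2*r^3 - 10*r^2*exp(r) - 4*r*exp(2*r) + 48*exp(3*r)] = -10*r^2*exp(r) - 16*r*exp(2*r) - 40*r*exp(r) + 12*r + 432*exp(3*r) - 16*exp(2*r) - 20*exp(r)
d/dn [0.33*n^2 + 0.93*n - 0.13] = 0.66*n + 0.93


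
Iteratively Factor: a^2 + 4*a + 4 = (a + 2)*(a + 2)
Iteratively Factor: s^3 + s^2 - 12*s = (s - 3)*(s^2 + 4*s) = (s - 3)*(s + 4)*(s)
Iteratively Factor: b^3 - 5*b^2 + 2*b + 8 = (b - 4)*(b^2 - b - 2) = (b - 4)*(b - 2)*(b + 1)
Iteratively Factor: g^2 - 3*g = (g)*(g - 3)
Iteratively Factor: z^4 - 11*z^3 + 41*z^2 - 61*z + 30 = (z - 5)*(z^3 - 6*z^2 + 11*z - 6) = (z - 5)*(z - 2)*(z^2 - 4*z + 3) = (z - 5)*(z - 3)*(z - 2)*(z - 1)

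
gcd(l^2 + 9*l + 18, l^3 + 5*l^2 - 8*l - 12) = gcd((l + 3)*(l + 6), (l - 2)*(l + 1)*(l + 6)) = l + 6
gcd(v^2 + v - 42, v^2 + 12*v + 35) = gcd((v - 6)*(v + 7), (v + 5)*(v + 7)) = v + 7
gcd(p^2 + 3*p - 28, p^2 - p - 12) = p - 4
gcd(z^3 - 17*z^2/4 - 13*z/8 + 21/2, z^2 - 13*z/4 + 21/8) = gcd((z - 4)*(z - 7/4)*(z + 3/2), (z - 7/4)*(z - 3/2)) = z - 7/4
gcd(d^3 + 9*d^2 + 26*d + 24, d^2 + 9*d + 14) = d + 2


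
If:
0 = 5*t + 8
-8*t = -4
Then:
No Solution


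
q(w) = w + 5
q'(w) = 1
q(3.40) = 8.40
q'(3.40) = 1.00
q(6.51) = 11.51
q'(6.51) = 1.00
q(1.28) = 6.28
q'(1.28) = 1.00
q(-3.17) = 1.83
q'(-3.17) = 1.00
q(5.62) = 10.62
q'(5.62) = 1.00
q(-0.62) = 4.38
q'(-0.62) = 1.00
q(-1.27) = 3.73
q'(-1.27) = 1.00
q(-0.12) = 4.88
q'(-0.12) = 1.00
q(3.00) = 8.00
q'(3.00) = 1.00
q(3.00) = 8.00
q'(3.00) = 1.00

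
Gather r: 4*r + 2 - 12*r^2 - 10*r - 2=-12*r^2 - 6*r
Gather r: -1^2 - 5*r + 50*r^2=50*r^2 - 5*r - 1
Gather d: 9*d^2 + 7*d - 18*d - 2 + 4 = 9*d^2 - 11*d + 2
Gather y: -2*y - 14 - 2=-2*y - 16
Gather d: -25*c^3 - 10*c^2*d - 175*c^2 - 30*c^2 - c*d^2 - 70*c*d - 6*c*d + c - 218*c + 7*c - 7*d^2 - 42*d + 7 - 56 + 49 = -25*c^3 - 205*c^2 - 210*c + d^2*(-c - 7) + d*(-10*c^2 - 76*c - 42)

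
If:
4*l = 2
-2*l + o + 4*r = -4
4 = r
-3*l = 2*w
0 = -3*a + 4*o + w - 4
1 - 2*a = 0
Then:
No Solution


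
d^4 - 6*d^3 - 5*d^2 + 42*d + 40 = (d - 5)*(d - 4)*(d + 1)*(d + 2)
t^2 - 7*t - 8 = (t - 8)*(t + 1)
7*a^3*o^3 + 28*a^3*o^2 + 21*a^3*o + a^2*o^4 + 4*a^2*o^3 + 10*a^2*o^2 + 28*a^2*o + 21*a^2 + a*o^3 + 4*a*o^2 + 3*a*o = (7*a + o)*(o + 3)*(a*o + 1)*(a*o + a)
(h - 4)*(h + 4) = h^2 - 16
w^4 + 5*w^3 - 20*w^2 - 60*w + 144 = (w - 3)*(w - 2)*(w + 4)*(w + 6)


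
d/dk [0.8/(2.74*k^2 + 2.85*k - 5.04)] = (-4.384*k - 2.28)/(2.74*k^2 + 2.85*k - 5.04)^2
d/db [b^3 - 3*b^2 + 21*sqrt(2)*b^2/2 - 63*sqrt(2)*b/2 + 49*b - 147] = 3*b^2 - 6*b + 21*sqrt(2)*b - 63*sqrt(2)/2 + 49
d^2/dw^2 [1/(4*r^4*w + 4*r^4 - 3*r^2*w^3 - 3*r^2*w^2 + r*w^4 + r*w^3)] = 2*(3*(3*r*w + r - 2*w^2 - w)*(4*r^3*w + 4*r^3 - 3*r*w^3 - 3*r*w^2 + w^4 + w^3) + (4*r^3 - 9*r*w^2 - 6*r*w + 4*w^3 + 3*w^2)^2)/(r*(4*r^3*w + 4*r^3 - 3*r*w^3 - 3*r*w^2 + w^4 + w^3)^3)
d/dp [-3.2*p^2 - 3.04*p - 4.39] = -6.4*p - 3.04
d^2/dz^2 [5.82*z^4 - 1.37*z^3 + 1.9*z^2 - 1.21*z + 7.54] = 69.84*z^2 - 8.22*z + 3.8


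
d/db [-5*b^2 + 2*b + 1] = 2 - 10*b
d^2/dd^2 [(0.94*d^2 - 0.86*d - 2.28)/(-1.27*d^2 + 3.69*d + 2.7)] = (-1.77635683940025e-15*d^4 - 6.036056*d^3 + 2.724912*d^2 - 46.414944*d + 46.884096)/(2.048383*d^6 - 17.854803*d^5 + 38.812851*d^4 + 25.674651*d^3 - 82.51551*d^2 - 80.7003*d - 19.683)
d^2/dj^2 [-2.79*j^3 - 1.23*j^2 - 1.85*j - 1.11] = -16.74*j - 2.46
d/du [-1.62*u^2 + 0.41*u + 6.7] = 0.41 - 3.24*u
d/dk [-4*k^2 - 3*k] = -8*k - 3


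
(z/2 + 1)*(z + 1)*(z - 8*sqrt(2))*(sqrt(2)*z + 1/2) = sqrt(2)*z^4/2 - 31*z^3/4 + 3*sqrt(2)*z^3/2 - 93*z^2/4 - sqrt(2)*z^2 - 31*z/2 - 6*sqrt(2)*z - 4*sqrt(2)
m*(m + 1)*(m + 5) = m^3 + 6*m^2 + 5*m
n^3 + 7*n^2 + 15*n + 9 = (n + 1)*(n + 3)^2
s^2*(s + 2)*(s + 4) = s^4 + 6*s^3 + 8*s^2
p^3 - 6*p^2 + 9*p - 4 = (p - 4)*(p - 1)^2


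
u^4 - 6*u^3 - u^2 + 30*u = u*(u - 5)*(u - 3)*(u + 2)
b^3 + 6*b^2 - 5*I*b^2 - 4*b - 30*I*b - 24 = (b + 6)*(b - 4*I)*(b - I)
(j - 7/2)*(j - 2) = j^2 - 11*j/2 + 7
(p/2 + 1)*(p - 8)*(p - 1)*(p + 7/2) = p^4/2 - 7*p^3/4 - 69*p^2/4 - 19*p/2 + 28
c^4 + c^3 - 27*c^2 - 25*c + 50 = (c - 5)*(c - 1)*(c + 2)*(c + 5)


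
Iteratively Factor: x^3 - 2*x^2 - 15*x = (x + 3)*(x^2 - 5*x) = (x - 5)*(x + 3)*(x)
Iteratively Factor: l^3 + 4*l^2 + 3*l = (l + 3)*(l^2 + l) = (l + 1)*(l + 3)*(l)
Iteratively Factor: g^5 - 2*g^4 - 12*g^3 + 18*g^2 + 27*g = (g - 3)*(g^4 + g^3 - 9*g^2 - 9*g) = g*(g - 3)*(g^3 + g^2 - 9*g - 9) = g*(g - 3)*(g + 3)*(g^2 - 2*g - 3) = g*(g - 3)*(g + 1)*(g + 3)*(g - 3)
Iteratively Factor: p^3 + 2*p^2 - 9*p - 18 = (p + 3)*(p^2 - p - 6) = (p - 3)*(p + 3)*(p + 2)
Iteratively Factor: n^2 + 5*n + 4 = (n + 4)*(n + 1)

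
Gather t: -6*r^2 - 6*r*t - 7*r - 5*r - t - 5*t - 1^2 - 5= -6*r^2 - 12*r + t*(-6*r - 6) - 6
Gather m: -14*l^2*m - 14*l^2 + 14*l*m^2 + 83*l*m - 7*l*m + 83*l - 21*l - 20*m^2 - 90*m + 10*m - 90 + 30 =-14*l^2 + 62*l + m^2*(14*l - 20) + m*(-14*l^2 + 76*l - 80) - 60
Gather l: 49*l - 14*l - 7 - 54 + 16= 35*l - 45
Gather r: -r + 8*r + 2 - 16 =7*r - 14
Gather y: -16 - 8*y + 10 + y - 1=-7*y - 7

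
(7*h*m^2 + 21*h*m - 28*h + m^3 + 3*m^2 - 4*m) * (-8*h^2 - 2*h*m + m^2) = -56*h^3*m^2 - 168*h^3*m + 224*h^3 - 22*h^2*m^3 - 66*h^2*m^2 + 88*h^2*m + 5*h*m^4 + 15*h*m^3 - 20*h*m^2 + m^5 + 3*m^4 - 4*m^3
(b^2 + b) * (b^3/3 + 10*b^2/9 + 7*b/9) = b^5/3 + 13*b^4/9 + 17*b^3/9 + 7*b^2/9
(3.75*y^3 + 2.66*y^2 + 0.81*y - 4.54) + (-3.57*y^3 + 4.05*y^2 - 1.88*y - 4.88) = 0.18*y^3 + 6.71*y^2 - 1.07*y - 9.42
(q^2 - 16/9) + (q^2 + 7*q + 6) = 2*q^2 + 7*q + 38/9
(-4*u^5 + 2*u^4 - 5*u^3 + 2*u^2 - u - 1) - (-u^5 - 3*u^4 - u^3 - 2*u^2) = -3*u^5 + 5*u^4 - 4*u^3 + 4*u^2 - u - 1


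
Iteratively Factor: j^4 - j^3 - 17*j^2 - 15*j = (j + 1)*(j^3 - 2*j^2 - 15*j) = (j - 5)*(j + 1)*(j^2 + 3*j) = (j - 5)*(j + 1)*(j + 3)*(j)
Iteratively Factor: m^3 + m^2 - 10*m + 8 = (m - 1)*(m^2 + 2*m - 8) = (m - 2)*(m - 1)*(m + 4)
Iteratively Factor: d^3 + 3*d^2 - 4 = (d + 2)*(d^2 + d - 2) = (d - 1)*(d + 2)*(d + 2)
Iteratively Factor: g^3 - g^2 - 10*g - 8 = (g + 1)*(g^2 - 2*g - 8) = (g - 4)*(g + 1)*(g + 2)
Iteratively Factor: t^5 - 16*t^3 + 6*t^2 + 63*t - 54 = (t - 3)*(t^4 + 3*t^3 - 7*t^2 - 15*t + 18) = (t - 3)*(t - 2)*(t^3 + 5*t^2 + 3*t - 9) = (t - 3)*(t - 2)*(t - 1)*(t^2 + 6*t + 9) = (t - 3)*(t - 2)*(t - 1)*(t + 3)*(t + 3)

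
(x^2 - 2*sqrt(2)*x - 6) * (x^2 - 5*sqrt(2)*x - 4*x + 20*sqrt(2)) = x^4 - 7*sqrt(2)*x^3 - 4*x^3 + 14*x^2 + 28*sqrt(2)*x^2 - 56*x + 30*sqrt(2)*x - 120*sqrt(2)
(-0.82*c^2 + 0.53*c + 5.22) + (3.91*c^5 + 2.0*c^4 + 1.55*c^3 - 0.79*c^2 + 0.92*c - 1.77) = 3.91*c^5 + 2.0*c^4 + 1.55*c^3 - 1.61*c^2 + 1.45*c + 3.45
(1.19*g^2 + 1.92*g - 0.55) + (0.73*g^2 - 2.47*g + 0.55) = 1.92*g^2 - 0.55*g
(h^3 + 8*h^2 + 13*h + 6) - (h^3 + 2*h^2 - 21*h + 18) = 6*h^2 + 34*h - 12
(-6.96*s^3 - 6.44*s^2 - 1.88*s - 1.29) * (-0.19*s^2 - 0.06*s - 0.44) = 1.3224*s^5 + 1.6412*s^4 + 3.806*s^3 + 3.1915*s^2 + 0.9046*s + 0.5676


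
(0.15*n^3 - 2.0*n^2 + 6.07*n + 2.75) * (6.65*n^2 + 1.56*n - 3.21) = 0.9975*n^5 - 13.066*n^4 + 36.764*n^3 + 34.1767*n^2 - 15.1947*n - 8.8275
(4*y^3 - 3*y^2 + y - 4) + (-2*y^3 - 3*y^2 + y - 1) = 2*y^3 - 6*y^2 + 2*y - 5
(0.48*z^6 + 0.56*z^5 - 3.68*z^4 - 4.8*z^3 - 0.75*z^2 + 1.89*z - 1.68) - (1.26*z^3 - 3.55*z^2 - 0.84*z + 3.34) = 0.48*z^6 + 0.56*z^5 - 3.68*z^4 - 6.06*z^3 + 2.8*z^2 + 2.73*z - 5.02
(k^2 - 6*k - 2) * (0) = 0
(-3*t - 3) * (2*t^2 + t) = -6*t^3 - 9*t^2 - 3*t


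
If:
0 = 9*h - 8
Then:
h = 8/9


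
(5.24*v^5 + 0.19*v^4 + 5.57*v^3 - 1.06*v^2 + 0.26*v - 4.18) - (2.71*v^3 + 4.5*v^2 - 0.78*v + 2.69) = 5.24*v^5 + 0.19*v^4 + 2.86*v^3 - 5.56*v^2 + 1.04*v - 6.87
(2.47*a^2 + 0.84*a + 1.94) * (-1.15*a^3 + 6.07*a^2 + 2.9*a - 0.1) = -2.8405*a^5 + 14.0269*a^4 + 10.0308*a^3 + 13.9648*a^2 + 5.542*a - 0.194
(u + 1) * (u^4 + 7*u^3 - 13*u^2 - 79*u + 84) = u^5 + 8*u^4 - 6*u^3 - 92*u^2 + 5*u + 84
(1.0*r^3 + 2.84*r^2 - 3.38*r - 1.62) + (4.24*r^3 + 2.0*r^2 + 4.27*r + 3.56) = 5.24*r^3 + 4.84*r^2 + 0.89*r + 1.94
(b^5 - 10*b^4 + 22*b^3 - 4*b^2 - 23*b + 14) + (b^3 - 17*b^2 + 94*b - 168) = b^5 - 10*b^4 + 23*b^3 - 21*b^2 + 71*b - 154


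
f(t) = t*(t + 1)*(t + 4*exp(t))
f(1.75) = 119.20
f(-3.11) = -19.24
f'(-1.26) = 0.89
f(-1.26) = -0.04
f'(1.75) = 227.05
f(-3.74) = -37.35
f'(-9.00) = 225.03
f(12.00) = 101560861.85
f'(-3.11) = 23.04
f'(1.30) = 104.39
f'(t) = t*(t + 1)*(4*exp(t) + 1) + t*(t + 4*exp(t)) + (t + 1)*(t + 4*exp(t)) = 4*t^2*exp(t) + 3*t^2 + 12*t*exp(t) + 2*t + 4*exp(t)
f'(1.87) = 276.54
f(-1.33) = -0.12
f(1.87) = 149.32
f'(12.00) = 117834924.99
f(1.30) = 47.77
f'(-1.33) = 1.35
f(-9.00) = -647.96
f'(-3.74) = 34.84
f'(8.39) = 1700809.25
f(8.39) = 1388113.88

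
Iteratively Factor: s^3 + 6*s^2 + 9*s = (s + 3)*(s^2 + 3*s) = (s + 3)^2*(s)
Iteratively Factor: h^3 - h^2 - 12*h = (h)*(h^2 - h - 12) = h*(h - 4)*(h + 3)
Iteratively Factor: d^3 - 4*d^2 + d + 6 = (d + 1)*(d^2 - 5*d + 6) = (d - 2)*(d + 1)*(d - 3)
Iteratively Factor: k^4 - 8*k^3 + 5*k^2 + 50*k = (k)*(k^3 - 8*k^2 + 5*k + 50) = k*(k - 5)*(k^2 - 3*k - 10) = k*(k - 5)^2*(k + 2)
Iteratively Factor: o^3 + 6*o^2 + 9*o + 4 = (o + 1)*(o^2 + 5*o + 4) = (o + 1)*(o + 4)*(o + 1)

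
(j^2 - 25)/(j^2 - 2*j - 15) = (j + 5)/(j + 3)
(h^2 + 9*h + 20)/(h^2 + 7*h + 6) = (h^2 + 9*h + 20)/(h^2 + 7*h + 6)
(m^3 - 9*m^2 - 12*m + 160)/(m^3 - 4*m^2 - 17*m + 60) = (m - 8)/(m - 3)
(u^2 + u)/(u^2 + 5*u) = (u + 1)/(u + 5)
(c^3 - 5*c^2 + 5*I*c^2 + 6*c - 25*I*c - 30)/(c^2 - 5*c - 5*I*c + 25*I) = (c^2 + 5*I*c + 6)/(c - 5*I)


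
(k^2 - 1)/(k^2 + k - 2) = (k + 1)/(k + 2)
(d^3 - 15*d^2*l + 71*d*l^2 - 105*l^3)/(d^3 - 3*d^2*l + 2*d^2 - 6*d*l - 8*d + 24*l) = (d^2 - 12*d*l + 35*l^2)/(d^2 + 2*d - 8)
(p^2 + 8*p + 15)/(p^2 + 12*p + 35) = (p + 3)/(p + 7)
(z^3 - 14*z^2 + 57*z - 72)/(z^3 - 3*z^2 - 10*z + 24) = (z^3 - 14*z^2 + 57*z - 72)/(z^3 - 3*z^2 - 10*z + 24)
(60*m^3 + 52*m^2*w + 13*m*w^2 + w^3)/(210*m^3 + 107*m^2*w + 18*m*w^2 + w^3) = (2*m + w)/(7*m + w)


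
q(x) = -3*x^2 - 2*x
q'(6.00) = -38.00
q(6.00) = -120.00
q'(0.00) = -2.00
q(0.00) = 0.00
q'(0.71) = -6.26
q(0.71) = -2.93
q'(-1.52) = 7.12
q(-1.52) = -3.89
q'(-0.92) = 3.52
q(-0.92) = -0.70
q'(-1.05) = 4.30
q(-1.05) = -1.21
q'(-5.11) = 28.66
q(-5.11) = -68.12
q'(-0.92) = 3.52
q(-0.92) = -0.70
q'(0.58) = -5.48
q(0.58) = -2.17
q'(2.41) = -16.46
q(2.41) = -22.24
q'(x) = -6*x - 2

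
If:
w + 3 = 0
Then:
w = -3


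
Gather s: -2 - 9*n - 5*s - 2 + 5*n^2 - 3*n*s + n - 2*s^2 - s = 5*n^2 - 8*n - 2*s^2 + s*(-3*n - 6) - 4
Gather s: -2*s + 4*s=2*s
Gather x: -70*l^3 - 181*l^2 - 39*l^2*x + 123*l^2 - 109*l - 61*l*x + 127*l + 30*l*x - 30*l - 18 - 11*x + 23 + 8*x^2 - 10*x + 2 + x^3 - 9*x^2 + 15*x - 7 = -70*l^3 - 58*l^2 - 12*l + x^3 - x^2 + x*(-39*l^2 - 31*l - 6)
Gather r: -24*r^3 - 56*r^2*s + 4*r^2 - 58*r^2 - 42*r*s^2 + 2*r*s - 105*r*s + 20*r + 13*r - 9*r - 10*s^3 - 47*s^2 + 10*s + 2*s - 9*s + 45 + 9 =-24*r^3 + r^2*(-56*s - 54) + r*(-42*s^2 - 103*s + 24) - 10*s^3 - 47*s^2 + 3*s + 54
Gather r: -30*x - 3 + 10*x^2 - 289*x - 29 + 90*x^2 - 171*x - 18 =100*x^2 - 490*x - 50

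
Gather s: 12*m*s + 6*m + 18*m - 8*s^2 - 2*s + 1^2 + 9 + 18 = 24*m - 8*s^2 + s*(12*m - 2) + 28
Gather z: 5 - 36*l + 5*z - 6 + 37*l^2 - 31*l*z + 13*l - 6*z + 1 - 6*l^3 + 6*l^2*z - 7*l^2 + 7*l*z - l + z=-6*l^3 + 30*l^2 - 24*l + z*(6*l^2 - 24*l)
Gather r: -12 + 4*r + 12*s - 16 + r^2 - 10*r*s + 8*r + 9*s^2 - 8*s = r^2 + r*(12 - 10*s) + 9*s^2 + 4*s - 28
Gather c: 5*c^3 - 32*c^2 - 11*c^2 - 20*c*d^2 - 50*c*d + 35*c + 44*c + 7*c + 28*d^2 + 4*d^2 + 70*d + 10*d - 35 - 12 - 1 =5*c^3 - 43*c^2 + c*(-20*d^2 - 50*d + 86) + 32*d^2 + 80*d - 48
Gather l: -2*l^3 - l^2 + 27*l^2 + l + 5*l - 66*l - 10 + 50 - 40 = -2*l^3 + 26*l^2 - 60*l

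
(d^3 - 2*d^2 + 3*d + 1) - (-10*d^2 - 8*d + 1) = d^3 + 8*d^2 + 11*d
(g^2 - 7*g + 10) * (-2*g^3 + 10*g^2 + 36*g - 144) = -2*g^5 + 24*g^4 - 54*g^3 - 296*g^2 + 1368*g - 1440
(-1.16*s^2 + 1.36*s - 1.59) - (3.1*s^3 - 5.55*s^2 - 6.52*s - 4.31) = -3.1*s^3 + 4.39*s^2 + 7.88*s + 2.72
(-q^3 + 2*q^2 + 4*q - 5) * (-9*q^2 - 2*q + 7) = 9*q^5 - 16*q^4 - 47*q^3 + 51*q^2 + 38*q - 35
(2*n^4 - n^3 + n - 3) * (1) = 2*n^4 - n^3 + n - 3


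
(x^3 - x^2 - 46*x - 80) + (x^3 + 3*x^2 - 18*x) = 2*x^3 + 2*x^2 - 64*x - 80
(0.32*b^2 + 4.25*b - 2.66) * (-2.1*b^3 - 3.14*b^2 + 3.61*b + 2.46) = -0.672*b^5 - 9.9298*b^4 - 6.6038*b^3 + 24.4821*b^2 + 0.852399999999999*b - 6.5436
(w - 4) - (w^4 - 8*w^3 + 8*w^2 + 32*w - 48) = -w^4 + 8*w^3 - 8*w^2 - 31*w + 44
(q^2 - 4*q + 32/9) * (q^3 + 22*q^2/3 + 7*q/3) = q^5 + 10*q^4/3 - 211*q^3/9 + 452*q^2/27 + 224*q/27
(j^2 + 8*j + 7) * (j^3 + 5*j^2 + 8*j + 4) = j^5 + 13*j^4 + 55*j^3 + 103*j^2 + 88*j + 28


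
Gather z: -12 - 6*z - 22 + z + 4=-5*z - 30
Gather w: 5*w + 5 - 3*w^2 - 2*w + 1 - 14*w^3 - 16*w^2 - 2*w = -14*w^3 - 19*w^2 + w + 6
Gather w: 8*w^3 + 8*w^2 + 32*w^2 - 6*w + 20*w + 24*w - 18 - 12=8*w^3 + 40*w^2 + 38*w - 30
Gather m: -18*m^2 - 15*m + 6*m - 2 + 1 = -18*m^2 - 9*m - 1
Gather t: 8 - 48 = -40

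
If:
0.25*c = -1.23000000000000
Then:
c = -4.92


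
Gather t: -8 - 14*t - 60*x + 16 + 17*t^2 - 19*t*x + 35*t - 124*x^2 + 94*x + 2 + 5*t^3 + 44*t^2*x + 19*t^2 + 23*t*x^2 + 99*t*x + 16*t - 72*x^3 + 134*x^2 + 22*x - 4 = 5*t^3 + t^2*(44*x + 36) + t*(23*x^2 + 80*x + 37) - 72*x^3 + 10*x^2 + 56*x + 6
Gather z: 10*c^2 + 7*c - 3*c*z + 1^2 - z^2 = 10*c^2 - 3*c*z + 7*c - z^2 + 1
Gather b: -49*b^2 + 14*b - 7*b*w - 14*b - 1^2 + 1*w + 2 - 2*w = -49*b^2 - 7*b*w - w + 1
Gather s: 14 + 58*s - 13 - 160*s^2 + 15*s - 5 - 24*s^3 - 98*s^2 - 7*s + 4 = -24*s^3 - 258*s^2 + 66*s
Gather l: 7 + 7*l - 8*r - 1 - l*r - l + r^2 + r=l*(6 - r) + r^2 - 7*r + 6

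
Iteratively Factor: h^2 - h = (h - 1)*(h)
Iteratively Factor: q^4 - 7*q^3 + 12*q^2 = (q - 3)*(q^3 - 4*q^2) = q*(q - 3)*(q^2 - 4*q) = q*(q - 4)*(q - 3)*(q)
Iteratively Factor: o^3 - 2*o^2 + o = (o - 1)*(o^2 - o) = o*(o - 1)*(o - 1)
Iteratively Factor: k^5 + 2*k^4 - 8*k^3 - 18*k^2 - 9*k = (k + 1)*(k^4 + k^3 - 9*k^2 - 9*k) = (k + 1)*(k + 3)*(k^3 - 2*k^2 - 3*k) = k*(k + 1)*(k + 3)*(k^2 - 2*k - 3) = k*(k + 1)^2*(k + 3)*(k - 3)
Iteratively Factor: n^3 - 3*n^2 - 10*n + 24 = (n + 3)*(n^2 - 6*n + 8) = (n - 4)*(n + 3)*(n - 2)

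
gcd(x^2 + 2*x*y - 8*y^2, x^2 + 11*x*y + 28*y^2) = x + 4*y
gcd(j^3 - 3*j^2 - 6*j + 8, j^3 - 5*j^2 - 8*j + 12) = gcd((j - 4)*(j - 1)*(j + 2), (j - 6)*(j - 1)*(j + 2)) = j^2 + j - 2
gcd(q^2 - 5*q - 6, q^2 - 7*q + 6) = q - 6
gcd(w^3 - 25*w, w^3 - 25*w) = w^3 - 25*w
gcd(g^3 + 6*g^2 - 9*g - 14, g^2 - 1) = g + 1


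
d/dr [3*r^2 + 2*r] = 6*r + 2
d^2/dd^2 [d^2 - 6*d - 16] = 2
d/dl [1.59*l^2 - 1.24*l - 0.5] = 3.18*l - 1.24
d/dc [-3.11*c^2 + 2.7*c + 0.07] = 2.7 - 6.22*c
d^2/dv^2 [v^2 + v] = 2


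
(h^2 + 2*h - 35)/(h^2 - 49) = (h - 5)/(h - 7)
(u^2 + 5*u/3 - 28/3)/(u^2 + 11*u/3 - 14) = (u + 4)/(u + 6)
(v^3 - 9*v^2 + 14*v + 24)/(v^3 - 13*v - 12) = (v - 6)/(v + 3)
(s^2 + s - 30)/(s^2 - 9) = (s^2 + s - 30)/(s^2 - 9)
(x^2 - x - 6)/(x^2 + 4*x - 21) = (x + 2)/(x + 7)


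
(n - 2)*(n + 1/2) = n^2 - 3*n/2 - 1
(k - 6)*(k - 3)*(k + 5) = k^3 - 4*k^2 - 27*k + 90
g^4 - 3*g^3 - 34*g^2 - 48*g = g*(g - 8)*(g + 2)*(g + 3)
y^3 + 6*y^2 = y^2*(y + 6)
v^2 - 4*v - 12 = (v - 6)*(v + 2)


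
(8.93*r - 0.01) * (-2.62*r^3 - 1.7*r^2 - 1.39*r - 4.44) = -23.3966*r^4 - 15.1548*r^3 - 12.3957*r^2 - 39.6353*r + 0.0444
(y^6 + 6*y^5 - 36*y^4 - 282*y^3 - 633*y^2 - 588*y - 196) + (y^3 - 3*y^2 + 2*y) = y^6 + 6*y^5 - 36*y^4 - 281*y^3 - 636*y^2 - 586*y - 196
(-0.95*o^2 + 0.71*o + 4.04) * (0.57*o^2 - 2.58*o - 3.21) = -0.5415*o^4 + 2.8557*o^3 + 3.5205*o^2 - 12.7023*o - 12.9684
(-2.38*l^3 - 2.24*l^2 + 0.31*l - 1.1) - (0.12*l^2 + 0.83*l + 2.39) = -2.38*l^3 - 2.36*l^2 - 0.52*l - 3.49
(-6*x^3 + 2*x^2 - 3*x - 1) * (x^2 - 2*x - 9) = -6*x^5 + 14*x^4 + 47*x^3 - 13*x^2 + 29*x + 9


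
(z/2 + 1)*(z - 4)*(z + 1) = z^3/2 - z^2/2 - 5*z - 4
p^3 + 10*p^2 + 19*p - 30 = (p - 1)*(p + 5)*(p + 6)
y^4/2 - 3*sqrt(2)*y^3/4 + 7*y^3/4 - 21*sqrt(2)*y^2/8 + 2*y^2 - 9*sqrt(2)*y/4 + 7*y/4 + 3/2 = (y/2 + 1)*(y + 3/2)*(y - sqrt(2))*(y - sqrt(2)/2)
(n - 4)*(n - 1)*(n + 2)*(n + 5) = n^4 + 2*n^3 - 21*n^2 - 22*n + 40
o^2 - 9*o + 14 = (o - 7)*(o - 2)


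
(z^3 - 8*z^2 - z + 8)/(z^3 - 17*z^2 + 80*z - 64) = (z + 1)/(z - 8)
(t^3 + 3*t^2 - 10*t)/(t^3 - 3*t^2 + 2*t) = (t + 5)/(t - 1)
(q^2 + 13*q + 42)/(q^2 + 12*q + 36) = (q + 7)/(q + 6)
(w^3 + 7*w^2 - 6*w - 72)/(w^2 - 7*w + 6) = (w^3 + 7*w^2 - 6*w - 72)/(w^2 - 7*w + 6)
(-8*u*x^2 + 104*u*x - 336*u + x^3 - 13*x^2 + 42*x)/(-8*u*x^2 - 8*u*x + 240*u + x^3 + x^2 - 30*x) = (x^2 - 13*x + 42)/(x^2 + x - 30)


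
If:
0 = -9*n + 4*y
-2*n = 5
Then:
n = -5/2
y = -45/8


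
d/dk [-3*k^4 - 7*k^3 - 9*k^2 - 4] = 3*k*(-4*k^2 - 7*k - 6)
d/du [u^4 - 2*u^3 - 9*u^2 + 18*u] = 4*u^3 - 6*u^2 - 18*u + 18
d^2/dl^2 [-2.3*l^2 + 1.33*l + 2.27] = -4.60000000000000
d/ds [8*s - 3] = 8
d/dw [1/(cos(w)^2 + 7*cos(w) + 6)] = (2*cos(w) + 7)*sin(w)/(cos(w)^2 + 7*cos(w) + 6)^2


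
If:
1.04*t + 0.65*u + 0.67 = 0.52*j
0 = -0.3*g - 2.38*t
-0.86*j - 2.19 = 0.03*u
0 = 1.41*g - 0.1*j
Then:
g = -0.17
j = -2.44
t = 0.02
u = -3.02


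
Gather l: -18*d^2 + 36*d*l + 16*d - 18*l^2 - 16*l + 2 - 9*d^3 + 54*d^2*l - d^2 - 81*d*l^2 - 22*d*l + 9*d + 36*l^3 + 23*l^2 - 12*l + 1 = -9*d^3 - 19*d^2 + 25*d + 36*l^3 + l^2*(5 - 81*d) + l*(54*d^2 + 14*d - 28) + 3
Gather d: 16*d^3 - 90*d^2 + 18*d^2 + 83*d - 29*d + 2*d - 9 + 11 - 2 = 16*d^3 - 72*d^2 + 56*d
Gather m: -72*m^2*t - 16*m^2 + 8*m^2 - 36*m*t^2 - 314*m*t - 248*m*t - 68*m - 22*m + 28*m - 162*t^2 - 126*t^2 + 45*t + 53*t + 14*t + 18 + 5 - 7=m^2*(-72*t - 8) + m*(-36*t^2 - 562*t - 62) - 288*t^2 + 112*t + 16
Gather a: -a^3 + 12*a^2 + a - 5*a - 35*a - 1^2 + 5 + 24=-a^3 + 12*a^2 - 39*a + 28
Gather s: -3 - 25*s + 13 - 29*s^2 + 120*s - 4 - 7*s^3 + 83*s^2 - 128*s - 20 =-7*s^3 + 54*s^2 - 33*s - 14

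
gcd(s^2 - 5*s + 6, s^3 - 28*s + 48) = s - 2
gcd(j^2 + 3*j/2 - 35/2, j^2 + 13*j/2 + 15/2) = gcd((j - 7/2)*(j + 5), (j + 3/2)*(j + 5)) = j + 5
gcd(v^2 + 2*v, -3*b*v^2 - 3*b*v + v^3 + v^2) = v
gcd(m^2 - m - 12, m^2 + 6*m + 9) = m + 3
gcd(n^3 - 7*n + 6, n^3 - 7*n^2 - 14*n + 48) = n^2 + n - 6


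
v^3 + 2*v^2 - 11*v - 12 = (v - 3)*(v + 1)*(v + 4)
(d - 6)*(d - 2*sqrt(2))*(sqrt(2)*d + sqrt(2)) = sqrt(2)*d^3 - 5*sqrt(2)*d^2 - 4*d^2 - 6*sqrt(2)*d + 20*d + 24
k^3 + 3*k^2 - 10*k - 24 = (k - 3)*(k + 2)*(k + 4)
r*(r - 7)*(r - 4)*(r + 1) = r^4 - 10*r^3 + 17*r^2 + 28*r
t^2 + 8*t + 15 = (t + 3)*(t + 5)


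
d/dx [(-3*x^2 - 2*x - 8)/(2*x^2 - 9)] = 2*(2*x^2 + 43*x + 9)/(4*x^4 - 36*x^2 + 81)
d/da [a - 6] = 1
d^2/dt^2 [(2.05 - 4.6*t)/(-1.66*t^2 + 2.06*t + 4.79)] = ((25.758 - 45.816*t)*(-1.66*t^2 + 2.06*t + 4.79) - (3.32*t - 2.06)*(4.6*t - 2.05)*(6.64*t - 4.12))/(-1.66*t^2 + 2.06*t + 4.79)^3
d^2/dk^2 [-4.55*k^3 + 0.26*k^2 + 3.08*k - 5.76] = 0.52 - 27.3*k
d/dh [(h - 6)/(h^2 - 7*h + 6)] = -1/(h^2 - 2*h + 1)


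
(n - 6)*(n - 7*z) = n^2 - 7*n*z - 6*n + 42*z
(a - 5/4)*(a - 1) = a^2 - 9*a/4 + 5/4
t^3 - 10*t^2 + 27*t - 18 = (t - 6)*(t - 3)*(t - 1)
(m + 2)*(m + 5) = m^2 + 7*m + 10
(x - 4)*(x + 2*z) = x^2 + 2*x*z - 4*x - 8*z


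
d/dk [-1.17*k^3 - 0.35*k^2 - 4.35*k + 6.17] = -3.51*k^2 - 0.7*k - 4.35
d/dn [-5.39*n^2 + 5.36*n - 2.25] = 5.36 - 10.78*n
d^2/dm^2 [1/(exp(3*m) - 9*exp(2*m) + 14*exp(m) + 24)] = ((-9*exp(2*m) + 36*exp(m) - 14)*(exp(3*m) - 9*exp(2*m) + 14*exp(m) + 24) + 2*(3*exp(2*m) - 18*exp(m) + 14)^2*exp(m))*exp(m)/(exp(3*m) - 9*exp(2*m) + 14*exp(m) + 24)^3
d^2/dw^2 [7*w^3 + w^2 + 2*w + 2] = 42*w + 2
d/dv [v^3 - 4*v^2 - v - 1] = 3*v^2 - 8*v - 1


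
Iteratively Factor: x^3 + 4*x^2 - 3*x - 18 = (x + 3)*(x^2 + x - 6) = (x - 2)*(x + 3)*(x + 3)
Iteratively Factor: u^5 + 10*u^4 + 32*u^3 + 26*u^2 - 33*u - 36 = (u - 1)*(u^4 + 11*u^3 + 43*u^2 + 69*u + 36) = (u - 1)*(u + 1)*(u^3 + 10*u^2 + 33*u + 36) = (u - 1)*(u + 1)*(u + 3)*(u^2 + 7*u + 12) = (u - 1)*(u + 1)*(u + 3)*(u + 4)*(u + 3)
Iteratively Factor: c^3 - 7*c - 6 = (c + 1)*(c^2 - c - 6) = (c + 1)*(c + 2)*(c - 3)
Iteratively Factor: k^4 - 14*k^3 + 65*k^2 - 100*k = (k - 4)*(k^3 - 10*k^2 + 25*k) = (k - 5)*(k - 4)*(k^2 - 5*k) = (k - 5)^2*(k - 4)*(k)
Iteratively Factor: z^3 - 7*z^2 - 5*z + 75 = (z + 3)*(z^2 - 10*z + 25) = (z - 5)*(z + 3)*(z - 5)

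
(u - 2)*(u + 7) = u^2 + 5*u - 14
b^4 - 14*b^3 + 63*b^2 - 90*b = b*(b - 6)*(b - 5)*(b - 3)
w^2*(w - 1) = w^3 - w^2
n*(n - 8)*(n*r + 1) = n^3*r - 8*n^2*r + n^2 - 8*n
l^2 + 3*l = l*(l + 3)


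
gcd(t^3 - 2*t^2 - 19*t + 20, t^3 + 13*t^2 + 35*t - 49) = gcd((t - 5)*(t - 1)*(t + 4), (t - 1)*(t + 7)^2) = t - 1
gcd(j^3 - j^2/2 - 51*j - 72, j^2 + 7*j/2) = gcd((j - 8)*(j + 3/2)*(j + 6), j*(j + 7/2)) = 1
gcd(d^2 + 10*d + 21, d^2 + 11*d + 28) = d + 7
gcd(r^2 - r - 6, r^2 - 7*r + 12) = r - 3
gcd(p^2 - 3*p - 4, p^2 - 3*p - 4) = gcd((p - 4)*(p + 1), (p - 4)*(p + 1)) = p^2 - 3*p - 4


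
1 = 1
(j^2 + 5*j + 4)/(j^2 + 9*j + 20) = (j + 1)/(j + 5)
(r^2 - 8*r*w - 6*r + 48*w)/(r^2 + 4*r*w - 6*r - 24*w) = (r - 8*w)/(r + 4*w)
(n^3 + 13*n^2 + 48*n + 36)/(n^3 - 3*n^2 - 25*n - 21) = (n^2 + 12*n + 36)/(n^2 - 4*n - 21)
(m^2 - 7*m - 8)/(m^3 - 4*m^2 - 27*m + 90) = (m^2 - 7*m - 8)/(m^3 - 4*m^2 - 27*m + 90)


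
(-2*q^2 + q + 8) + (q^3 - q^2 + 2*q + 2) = q^3 - 3*q^2 + 3*q + 10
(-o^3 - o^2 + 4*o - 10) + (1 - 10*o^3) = -11*o^3 - o^2 + 4*o - 9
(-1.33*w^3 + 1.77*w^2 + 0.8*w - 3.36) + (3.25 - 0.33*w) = -1.33*w^3 + 1.77*w^2 + 0.47*w - 0.11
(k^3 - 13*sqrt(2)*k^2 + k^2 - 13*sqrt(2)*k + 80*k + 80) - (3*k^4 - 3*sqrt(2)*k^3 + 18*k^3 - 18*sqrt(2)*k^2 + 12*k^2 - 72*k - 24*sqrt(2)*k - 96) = -3*k^4 - 17*k^3 + 3*sqrt(2)*k^3 - 11*k^2 + 5*sqrt(2)*k^2 + 11*sqrt(2)*k + 152*k + 176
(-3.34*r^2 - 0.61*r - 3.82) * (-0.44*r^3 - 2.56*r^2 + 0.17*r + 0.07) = 1.4696*r^5 + 8.8188*r^4 + 2.6746*r^3 + 9.4417*r^2 - 0.6921*r - 0.2674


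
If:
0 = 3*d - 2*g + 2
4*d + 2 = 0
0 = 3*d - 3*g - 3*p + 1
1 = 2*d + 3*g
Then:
No Solution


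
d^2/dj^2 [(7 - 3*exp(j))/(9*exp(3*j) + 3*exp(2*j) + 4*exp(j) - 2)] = (-972*exp(6*j) + 4860*exp(5*j) + 2484*exp(4*j) + 90*exp(3*j) + 1278*exp(2*j) + 256*exp(j) + 44)*exp(j)/(729*exp(9*j) + 729*exp(8*j) + 1215*exp(7*j) + 189*exp(6*j) + 216*exp(5*j) - 342*exp(4*j) + 28*exp(3*j) - 60*exp(2*j) + 48*exp(j) - 8)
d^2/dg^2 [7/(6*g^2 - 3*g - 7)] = 42*(12*g^2 - 6*g - 3*(4*g - 1)^2 - 14)/(-6*g^2 + 3*g + 7)^3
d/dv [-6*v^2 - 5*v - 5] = -12*v - 5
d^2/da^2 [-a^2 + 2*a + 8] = -2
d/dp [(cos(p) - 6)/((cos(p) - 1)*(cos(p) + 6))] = (cos(p)^2 - 12*cos(p) - 24)*sin(p)/((cos(p) - 1)^2*(cos(p) + 6)^2)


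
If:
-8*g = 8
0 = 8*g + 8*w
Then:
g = -1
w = 1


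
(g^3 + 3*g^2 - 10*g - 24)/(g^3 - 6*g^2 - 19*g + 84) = (g + 2)/(g - 7)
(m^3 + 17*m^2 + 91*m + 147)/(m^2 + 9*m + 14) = (m^2 + 10*m + 21)/(m + 2)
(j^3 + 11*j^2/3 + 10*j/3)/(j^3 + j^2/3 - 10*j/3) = (3*j + 5)/(3*j - 5)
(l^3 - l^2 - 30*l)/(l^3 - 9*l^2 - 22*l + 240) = l/(l - 8)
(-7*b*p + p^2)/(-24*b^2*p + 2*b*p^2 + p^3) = (-7*b + p)/(-24*b^2 + 2*b*p + p^2)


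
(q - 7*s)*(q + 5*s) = q^2 - 2*q*s - 35*s^2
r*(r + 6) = r^2 + 6*r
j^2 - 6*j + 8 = (j - 4)*(j - 2)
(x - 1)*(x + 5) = x^2 + 4*x - 5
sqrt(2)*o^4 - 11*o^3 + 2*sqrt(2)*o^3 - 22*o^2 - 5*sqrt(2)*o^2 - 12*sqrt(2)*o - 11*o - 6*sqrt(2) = (o + 1)^2*(o - 6*sqrt(2))*(sqrt(2)*o + 1)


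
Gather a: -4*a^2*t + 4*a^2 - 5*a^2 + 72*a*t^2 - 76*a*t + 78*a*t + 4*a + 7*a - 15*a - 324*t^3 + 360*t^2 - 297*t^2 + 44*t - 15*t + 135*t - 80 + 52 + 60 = a^2*(-4*t - 1) + a*(72*t^2 + 2*t - 4) - 324*t^3 + 63*t^2 + 164*t + 32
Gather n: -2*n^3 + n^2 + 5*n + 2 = -2*n^3 + n^2 + 5*n + 2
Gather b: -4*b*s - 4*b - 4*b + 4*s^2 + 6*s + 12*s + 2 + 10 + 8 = b*(-4*s - 8) + 4*s^2 + 18*s + 20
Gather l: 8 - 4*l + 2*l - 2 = 6 - 2*l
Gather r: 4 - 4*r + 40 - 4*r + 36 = 80 - 8*r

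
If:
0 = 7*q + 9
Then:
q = -9/7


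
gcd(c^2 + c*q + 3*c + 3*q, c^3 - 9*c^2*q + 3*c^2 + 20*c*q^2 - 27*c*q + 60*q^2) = c + 3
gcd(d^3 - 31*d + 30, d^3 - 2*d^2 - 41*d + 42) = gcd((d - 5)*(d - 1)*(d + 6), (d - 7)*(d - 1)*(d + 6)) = d^2 + 5*d - 6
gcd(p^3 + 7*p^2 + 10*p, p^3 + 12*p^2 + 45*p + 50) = p^2 + 7*p + 10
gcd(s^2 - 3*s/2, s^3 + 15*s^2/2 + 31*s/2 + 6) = 1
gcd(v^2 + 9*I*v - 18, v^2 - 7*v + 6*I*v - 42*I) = v + 6*I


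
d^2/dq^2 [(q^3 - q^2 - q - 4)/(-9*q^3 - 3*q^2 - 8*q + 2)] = 2*(108*q^6 + 459*q^5 + 1701*q^4 + 833*q^3 + 1146*q^2 + 510*q + 300)/(729*q^9 + 729*q^8 + 2187*q^7 + 837*q^6 + 1620*q^5 - 342*q^4 + 332*q^3 - 348*q^2 + 96*q - 8)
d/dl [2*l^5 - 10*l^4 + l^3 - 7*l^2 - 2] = l*(10*l^3 - 40*l^2 + 3*l - 14)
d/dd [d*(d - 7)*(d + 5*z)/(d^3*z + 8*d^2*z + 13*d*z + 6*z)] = (-5*d^3*z + 15*d^3 + 75*d^2*z + 11*d^2 + 270*d*z - 84*d - 210*z)/(z*(d^5 + 15*d^4 + 75*d^3 + 145*d^2 + 120*d + 36))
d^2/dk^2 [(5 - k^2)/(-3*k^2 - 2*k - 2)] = 2*(-6*k^3 - 153*k^2 - 90*k + 14)/(27*k^6 + 54*k^5 + 90*k^4 + 80*k^3 + 60*k^2 + 24*k + 8)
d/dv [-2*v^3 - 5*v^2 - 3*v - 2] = -6*v^2 - 10*v - 3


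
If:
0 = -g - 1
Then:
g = -1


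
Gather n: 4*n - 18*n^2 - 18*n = -18*n^2 - 14*n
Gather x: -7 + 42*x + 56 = 42*x + 49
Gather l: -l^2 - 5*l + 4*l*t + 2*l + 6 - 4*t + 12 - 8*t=-l^2 + l*(4*t - 3) - 12*t + 18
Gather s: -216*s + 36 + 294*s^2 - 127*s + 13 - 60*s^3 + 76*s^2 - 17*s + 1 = -60*s^3 + 370*s^2 - 360*s + 50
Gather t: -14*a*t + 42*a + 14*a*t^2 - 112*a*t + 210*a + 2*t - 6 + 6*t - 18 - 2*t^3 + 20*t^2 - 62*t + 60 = 252*a - 2*t^3 + t^2*(14*a + 20) + t*(-126*a - 54) + 36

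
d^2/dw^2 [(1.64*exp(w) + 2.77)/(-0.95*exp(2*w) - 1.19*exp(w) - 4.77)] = (-1.4801*exp(4*w) - 8.14568*exp(3*w) + 35.195505*exp(2*w) + 55.595555*exp(w) - 21.591405)*exp(w)/(0.857375*exp(6*w) + 3.221925*exp(5*w) + 16.95066*exp(4*w) + 34.040069*exp(3*w) + 85.110156*exp(2*w) + 81.227853*exp(w) + 108.531333)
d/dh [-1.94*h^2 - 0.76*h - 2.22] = -3.88*h - 0.76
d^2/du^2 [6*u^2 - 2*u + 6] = 12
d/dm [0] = 0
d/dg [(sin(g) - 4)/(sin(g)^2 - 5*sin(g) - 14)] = (8*sin(g) + cos(g)^2 - 35)*cos(g)/((sin(g) - 7)^2*(sin(g) + 2)^2)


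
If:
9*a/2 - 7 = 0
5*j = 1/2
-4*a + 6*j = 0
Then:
No Solution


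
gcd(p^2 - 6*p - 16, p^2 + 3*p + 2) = p + 2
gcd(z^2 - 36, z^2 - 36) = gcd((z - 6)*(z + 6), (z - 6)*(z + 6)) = z^2 - 36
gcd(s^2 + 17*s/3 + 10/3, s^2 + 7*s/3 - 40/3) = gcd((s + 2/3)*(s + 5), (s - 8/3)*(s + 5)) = s + 5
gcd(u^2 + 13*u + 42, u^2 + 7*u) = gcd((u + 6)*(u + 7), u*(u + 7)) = u + 7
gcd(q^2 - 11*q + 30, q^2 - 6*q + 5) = q - 5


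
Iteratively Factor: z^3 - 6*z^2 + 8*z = (z - 2)*(z^2 - 4*z) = z*(z - 2)*(z - 4)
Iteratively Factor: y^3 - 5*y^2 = (y)*(y^2 - 5*y) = y*(y - 5)*(y)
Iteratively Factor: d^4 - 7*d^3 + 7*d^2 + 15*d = (d - 3)*(d^3 - 4*d^2 - 5*d) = (d - 5)*(d - 3)*(d^2 + d) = d*(d - 5)*(d - 3)*(d + 1)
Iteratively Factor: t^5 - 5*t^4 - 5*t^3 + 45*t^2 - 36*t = (t + 3)*(t^4 - 8*t^3 + 19*t^2 - 12*t) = t*(t + 3)*(t^3 - 8*t^2 + 19*t - 12) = t*(t - 1)*(t + 3)*(t^2 - 7*t + 12) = t*(t - 4)*(t - 1)*(t + 3)*(t - 3)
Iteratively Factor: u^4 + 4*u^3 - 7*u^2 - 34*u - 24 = (u + 2)*(u^3 + 2*u^2 - 11*u - 12) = (u + 1)*(u + 2)*(u^2 + u - 12) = (u - 3)*(u + 1)*(u + 2)*(u + 4)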